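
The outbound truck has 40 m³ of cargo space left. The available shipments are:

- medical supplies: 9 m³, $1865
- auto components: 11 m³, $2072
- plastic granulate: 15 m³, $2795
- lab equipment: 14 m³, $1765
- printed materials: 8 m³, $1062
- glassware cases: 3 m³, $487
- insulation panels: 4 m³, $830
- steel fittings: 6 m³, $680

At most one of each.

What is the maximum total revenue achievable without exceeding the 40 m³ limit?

By revenue per m³: insulation panels 207.50, medical supplies 207.22, auto components 188.36 lead.
Taking medical supplies + auto components + plastic granulate + insulation panels: 39 m³ used, 7562 in revenue.
Runner-up medical supplies + auto components + plastic granulate + glassware cases tops out at 7219.

7562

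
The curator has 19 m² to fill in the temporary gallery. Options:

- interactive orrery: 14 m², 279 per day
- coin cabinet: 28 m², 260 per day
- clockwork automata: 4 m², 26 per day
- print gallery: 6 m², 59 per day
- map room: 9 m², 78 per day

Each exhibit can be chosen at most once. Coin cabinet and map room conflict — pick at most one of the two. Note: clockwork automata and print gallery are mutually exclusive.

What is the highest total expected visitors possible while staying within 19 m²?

305

Taking interactive orrery + clockwork automata: 18 m² used, 305 in expected visitors.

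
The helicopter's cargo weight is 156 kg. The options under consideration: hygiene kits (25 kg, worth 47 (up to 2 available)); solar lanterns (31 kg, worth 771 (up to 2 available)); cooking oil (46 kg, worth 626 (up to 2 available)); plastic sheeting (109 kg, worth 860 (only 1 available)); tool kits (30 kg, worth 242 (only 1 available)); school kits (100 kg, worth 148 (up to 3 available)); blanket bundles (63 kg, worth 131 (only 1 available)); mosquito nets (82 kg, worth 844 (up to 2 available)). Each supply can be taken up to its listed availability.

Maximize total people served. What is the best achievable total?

Best packing: 2×solar lanterns + 2×cooking oil — 154 kg, 2794 total.
Every other selection either busts 156 kg or exceeds an availability limit or fails to beat 2794.

2794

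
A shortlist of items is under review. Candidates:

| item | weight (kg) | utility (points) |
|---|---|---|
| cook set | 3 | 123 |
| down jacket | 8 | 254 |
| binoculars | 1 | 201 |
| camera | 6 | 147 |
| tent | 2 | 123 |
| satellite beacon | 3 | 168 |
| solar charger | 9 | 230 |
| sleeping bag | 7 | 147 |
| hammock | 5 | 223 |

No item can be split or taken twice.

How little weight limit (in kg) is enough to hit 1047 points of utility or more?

Look for the lowest-weight combination reaching 1047.
Taking cook set + down jacket + binoculars + tent + satellite beacon + hammock gives 1092 (≥ 1047) for 22 kg.
Any bundle with less than 22 kg falls short of 1047.

22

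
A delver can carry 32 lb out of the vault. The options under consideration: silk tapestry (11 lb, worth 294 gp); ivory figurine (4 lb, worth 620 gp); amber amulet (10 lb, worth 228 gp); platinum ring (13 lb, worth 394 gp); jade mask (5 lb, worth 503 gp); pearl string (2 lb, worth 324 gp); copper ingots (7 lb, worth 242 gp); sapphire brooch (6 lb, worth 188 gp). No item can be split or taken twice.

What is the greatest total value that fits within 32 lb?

2083

The ratio heuristic lands on ivory figurine + jade mask + pearl string + copper ingots + sapphire brooch (1877) but leaves 8 lb idle.
Replace sapphire brooch with platinum ring: the trade gains 206 net, giving 2083 at 31 lb.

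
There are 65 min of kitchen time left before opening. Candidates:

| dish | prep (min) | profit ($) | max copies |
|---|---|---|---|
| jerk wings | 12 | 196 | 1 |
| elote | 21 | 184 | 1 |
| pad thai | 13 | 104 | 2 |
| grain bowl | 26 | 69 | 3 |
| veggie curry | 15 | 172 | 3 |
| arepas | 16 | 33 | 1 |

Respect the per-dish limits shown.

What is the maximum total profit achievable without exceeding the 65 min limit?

724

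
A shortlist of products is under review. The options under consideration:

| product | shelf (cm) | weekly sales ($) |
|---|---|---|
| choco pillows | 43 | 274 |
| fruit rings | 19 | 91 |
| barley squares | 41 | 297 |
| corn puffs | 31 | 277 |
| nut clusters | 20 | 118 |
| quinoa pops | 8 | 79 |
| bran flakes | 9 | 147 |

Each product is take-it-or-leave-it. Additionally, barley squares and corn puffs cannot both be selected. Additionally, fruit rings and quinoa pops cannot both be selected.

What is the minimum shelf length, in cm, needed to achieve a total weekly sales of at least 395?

Need the lightest bundle worth ≥ 395.
corn puffs + bran flakes: 424 weekly sales at 40 cm.
Any bundle with less than 40 cm falls short of 395.

40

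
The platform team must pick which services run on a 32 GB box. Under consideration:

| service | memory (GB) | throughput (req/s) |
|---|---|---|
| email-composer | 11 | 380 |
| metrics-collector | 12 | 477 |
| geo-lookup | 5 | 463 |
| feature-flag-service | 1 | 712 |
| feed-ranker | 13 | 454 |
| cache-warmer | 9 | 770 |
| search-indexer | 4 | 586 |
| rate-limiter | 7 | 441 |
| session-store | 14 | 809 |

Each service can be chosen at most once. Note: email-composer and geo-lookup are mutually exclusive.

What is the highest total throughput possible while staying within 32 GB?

By throughput per GB: feature-flag-service 712.00, search-indexer 146.50, geo-lookup 92.60, cache-warmer 85.56 lead.
Taking the top-ratio services first gives geo-lookup + feature-flag-service + cache-warmer + search-indexer + rate-limiter for 2972 (26 GB).
The 9 GB tied up in cache-warmer is better spent on session-store — total rises to 3011 (31 GB).
The closest alternative, metrics-collector + geo-lookup + feature-flag-service + cache-warmer + search-indexer, reaches only 3008.

3011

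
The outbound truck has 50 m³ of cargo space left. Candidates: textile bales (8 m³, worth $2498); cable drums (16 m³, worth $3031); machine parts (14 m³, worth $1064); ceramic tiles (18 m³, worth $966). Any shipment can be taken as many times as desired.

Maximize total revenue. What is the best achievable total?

14988

Taking 6×textile bales: 48 m³ used, 14988 in revenue.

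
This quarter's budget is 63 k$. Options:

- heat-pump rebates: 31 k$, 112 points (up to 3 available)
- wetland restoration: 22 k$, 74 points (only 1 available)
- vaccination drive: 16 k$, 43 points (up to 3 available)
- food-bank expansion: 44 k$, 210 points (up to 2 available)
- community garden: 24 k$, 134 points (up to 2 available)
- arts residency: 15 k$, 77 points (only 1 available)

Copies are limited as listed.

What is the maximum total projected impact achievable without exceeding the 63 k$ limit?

By projected impact per k$: community garden 5.58, arts residency 5.13, food-bank expansion 4.77 lead.
The ratio ordering already packs tightly: 2×community garden + arts residency, 63 k$, 345.
Every other selection either busts 63 k$ or exceeds an availability limit or fails to beat 345.

345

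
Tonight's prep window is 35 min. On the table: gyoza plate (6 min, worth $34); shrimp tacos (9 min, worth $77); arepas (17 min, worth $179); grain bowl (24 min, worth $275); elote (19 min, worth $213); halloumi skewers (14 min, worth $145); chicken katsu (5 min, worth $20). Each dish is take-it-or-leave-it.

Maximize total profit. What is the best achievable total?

358

By profit per min: grain bowl 11.46, elote 11.21, arepas 10.53, halloumi skewers 10.36 lead.
Taking the top-ratio dishes first gives shrimp tacos + grain bowl for 352 (33 min).
The 33 min tied up in shrimp tacos and grain bowl is better spent on elote + halloumi skewers — total rises to 358 (33 min).
Next best is shrimp tacos + grain bowl at 352 (33 min) — short by 6.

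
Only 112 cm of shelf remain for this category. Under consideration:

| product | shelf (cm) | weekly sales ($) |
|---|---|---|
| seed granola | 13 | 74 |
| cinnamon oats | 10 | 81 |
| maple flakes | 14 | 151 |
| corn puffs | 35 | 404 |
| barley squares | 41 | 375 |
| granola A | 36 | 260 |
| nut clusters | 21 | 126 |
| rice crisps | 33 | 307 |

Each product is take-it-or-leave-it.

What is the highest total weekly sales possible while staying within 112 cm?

The ratio heuristic lands on seed granola + cinnamon oats + maple flakes + corn puffs + rice crisps (1017) but leaves 7 cm idle.
The 37 cm tied up in seed granola and cinnamon oats and maple flakes is better spent on barley squares — total rises to 1086 (109 cm).
Nothing else within 112 cm beats 1086.

1086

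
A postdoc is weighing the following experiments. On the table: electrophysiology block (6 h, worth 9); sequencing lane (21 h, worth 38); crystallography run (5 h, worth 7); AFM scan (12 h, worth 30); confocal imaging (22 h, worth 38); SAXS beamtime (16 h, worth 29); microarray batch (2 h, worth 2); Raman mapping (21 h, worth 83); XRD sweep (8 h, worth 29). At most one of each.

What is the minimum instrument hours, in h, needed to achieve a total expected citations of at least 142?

Minimise h subject to total expected citations ≥ 142.
AFM scan + Raman mapping + XRD sweep: 142 expected citations at 41 h.
No combination under 41 h hits 142.

41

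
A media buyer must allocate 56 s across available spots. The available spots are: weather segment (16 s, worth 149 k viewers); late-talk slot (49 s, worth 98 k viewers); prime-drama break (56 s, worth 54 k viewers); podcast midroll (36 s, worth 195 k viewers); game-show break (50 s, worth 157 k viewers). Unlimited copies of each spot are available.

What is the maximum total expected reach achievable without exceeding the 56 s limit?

447

Taking 3×weather segment: 48 s used, 447 in expected reach.
Nothing else within 56 s beats 447.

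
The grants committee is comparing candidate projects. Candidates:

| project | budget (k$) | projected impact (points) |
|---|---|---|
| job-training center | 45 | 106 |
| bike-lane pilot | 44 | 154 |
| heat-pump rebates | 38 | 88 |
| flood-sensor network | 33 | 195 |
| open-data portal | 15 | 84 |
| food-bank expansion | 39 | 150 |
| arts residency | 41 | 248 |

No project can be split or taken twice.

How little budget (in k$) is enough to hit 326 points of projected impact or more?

56

Need the lightest bundle worth ≥ 326.
open-data portal + arts residency: 332 projected impact at 56 k$.
Any bundle with less than 56 k$ falls short of 326.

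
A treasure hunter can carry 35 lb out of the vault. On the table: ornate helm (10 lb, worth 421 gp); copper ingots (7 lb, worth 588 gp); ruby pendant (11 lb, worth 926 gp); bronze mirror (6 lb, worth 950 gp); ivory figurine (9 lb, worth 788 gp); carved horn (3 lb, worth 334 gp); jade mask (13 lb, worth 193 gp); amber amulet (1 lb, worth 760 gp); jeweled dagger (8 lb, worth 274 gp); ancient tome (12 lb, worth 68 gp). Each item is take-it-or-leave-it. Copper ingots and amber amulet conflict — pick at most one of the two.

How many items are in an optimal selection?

5

Best achievable value is 3758.
For example ruby pendant + bronze mirror + ivory figurine + carved horn + amber amulet achieves it, using 30 lb.
Any selection reaching 3758 contains exactly 5 items.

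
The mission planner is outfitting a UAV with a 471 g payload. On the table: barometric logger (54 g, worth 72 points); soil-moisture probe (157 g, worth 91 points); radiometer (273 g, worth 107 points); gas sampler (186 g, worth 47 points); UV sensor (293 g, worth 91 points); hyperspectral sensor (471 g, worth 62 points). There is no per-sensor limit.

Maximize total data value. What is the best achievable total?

576

Ranking by ratio (data value/g): barometric logger 1.33, soil-moisture probe 0.58, radiometer 0.39, UV sensor 0.31.
Taking 8×barometric logger: 432 g used, 576 in data value.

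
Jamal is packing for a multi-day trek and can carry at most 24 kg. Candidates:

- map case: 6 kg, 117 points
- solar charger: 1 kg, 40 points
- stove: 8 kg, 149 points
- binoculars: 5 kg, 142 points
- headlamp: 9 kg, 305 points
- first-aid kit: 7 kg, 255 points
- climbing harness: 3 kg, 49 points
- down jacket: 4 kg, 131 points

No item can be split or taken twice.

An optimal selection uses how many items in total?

5

The maximum utility within 24 kg is 780.
One optimal bundle: solar charger + headlamp + first-aid kit + climbing harness + down jacket (24 kg).
Any selection reaching 780 contains exactly 5 items.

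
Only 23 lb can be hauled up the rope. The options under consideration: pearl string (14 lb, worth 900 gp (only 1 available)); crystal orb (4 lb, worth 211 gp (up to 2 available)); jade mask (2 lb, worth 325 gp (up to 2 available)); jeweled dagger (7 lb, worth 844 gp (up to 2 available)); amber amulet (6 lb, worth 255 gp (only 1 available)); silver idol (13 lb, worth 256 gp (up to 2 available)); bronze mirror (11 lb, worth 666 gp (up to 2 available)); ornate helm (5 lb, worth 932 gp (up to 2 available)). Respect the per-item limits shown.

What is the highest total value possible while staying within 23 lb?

2×jade mask + jeweled dagger + 2×ornate helm uses 21 of the 23 lb and totals 3358.
The spare 2 lb is too small for any remaining item, and no exchange beats 3358.

3358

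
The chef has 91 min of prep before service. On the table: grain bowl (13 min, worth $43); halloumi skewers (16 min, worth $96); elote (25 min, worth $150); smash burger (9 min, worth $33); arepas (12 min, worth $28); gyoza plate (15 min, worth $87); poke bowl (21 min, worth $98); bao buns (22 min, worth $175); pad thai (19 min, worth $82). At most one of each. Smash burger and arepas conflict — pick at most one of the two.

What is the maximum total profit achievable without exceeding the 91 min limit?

551

Filling by ratio: halloumi skewers + elote + smash burger + gyoza plate + bao buns for 541, with 4 min left unused.
Replace smash burger with grain bowl: the trade gains 10 net, giving 551 at 91 min.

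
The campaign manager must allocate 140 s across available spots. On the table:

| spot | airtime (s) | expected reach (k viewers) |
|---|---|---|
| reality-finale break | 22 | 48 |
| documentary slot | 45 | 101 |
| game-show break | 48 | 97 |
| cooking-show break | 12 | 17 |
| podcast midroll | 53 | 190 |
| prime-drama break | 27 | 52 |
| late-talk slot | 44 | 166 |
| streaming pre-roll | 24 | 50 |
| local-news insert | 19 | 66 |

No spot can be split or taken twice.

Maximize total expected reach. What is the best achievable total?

472

By expected reach per s: late-talk slot 3.77, podcast midroll 3.58, local-news insert 3.47 lead.
A density-first pass picks reality-finale break + podcast midroll + late-talk slot + local-news insert — 470 at 138 s.
The 22 s tied up in reality-finale break is better spent on streaming pre-roll — total rises to 472 (140 s).
Runner-up reality-finale break + podcast midroll + late-talk slot + local-news insert tops out at 470.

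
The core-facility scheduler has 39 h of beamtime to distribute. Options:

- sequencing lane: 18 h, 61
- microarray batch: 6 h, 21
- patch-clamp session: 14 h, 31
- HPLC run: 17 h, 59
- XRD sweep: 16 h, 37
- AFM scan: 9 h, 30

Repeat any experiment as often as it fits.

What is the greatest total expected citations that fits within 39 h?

The ratio heuristic lands on 6×microarray batch (126) but leaves 3 h idle.
Replace microarray batch with AFM scan: the trade gains 9 net, giving 135 at 39 h.

135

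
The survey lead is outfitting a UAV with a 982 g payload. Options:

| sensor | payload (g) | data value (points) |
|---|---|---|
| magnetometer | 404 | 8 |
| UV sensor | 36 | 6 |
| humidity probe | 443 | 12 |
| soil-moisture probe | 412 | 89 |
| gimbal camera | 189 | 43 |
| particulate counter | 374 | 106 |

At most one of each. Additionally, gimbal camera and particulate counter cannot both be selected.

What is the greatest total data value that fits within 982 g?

201

Taking UV sensor + soil-moisture probe + particulate counter: 822 g used, 201 in data value.
The closest alternative, soil-moisture probe + particulate counter, reaches only 195.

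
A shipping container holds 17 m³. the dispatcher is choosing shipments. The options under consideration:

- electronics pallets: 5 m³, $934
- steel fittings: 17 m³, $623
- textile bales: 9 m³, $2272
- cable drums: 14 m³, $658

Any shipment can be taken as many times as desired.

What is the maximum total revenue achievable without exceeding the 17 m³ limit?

3206

Best packing: electronics pallets + textile bales — 14 m³, 3206 total.
No other feasible combination exceeds 3206.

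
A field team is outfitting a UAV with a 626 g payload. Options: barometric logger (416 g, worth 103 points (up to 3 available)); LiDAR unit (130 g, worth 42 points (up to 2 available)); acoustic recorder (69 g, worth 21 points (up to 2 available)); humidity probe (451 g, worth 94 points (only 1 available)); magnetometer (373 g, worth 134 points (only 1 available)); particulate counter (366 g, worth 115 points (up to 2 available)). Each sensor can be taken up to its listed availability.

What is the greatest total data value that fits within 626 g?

A density-first pass picks LiDAR unit + acoustic recorder + magnetometer — 197 at 572 g.
Dropping acoustic recorder and magnetometer frees 442 g; slotting in LiDAR unit + particulate counter (496 g) lifts the total to 199 at 626 g.
Nothing else within 626 g beats 199.

199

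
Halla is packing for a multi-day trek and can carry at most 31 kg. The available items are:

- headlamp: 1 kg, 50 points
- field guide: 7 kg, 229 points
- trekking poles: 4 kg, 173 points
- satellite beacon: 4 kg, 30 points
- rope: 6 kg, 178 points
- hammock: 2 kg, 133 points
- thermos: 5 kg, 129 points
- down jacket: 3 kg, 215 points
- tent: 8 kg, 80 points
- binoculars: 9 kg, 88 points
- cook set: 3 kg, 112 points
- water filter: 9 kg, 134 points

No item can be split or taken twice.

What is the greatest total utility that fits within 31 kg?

1219

Taking headlamp + field guide + trekking poles + rope + hammock + thermos + down jacket + cook set: 31 kg used, 1219 in utility.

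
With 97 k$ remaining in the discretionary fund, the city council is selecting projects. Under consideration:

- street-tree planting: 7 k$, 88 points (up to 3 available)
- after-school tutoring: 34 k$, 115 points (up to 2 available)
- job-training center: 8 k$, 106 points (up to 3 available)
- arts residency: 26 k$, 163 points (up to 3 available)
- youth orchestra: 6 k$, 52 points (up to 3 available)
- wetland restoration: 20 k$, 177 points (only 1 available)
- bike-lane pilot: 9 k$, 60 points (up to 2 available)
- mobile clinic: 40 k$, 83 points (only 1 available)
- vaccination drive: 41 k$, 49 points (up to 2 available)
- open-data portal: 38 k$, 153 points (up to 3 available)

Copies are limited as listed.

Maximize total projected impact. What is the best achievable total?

983

Filling by ratio: 3×street-tree planting + 3×job-training center + 3×youth orchestra + wetland restoration + bike-lane pilot for 975, with 5 k$ left unused.
Dropping youth orchestra frees 6 k$; slotting in bike-lane pilot (9 k$) lifts the total to 983 at 95 k$.
The spare 2 k$ is too small for any remaining project, and no exchange beats 983.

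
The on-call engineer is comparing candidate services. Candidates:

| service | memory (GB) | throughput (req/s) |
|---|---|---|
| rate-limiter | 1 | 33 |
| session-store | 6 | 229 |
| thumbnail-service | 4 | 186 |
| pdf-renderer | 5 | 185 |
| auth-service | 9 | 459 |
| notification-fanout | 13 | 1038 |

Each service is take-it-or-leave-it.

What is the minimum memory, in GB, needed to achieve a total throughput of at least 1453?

Look for the lowest-memory combination reaching 1453.
auth-service + notification-fanout reaches 1497 using 22 GB.
Any bundle with less than 22 GB falls short of 1453.

22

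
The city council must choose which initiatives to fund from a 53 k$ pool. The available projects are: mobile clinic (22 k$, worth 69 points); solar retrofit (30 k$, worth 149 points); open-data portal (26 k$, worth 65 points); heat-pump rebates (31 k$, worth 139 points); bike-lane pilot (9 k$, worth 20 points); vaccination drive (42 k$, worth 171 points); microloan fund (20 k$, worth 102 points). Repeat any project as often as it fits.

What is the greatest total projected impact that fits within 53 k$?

251

Greedy by ratio would take bike-lane pilot + 2×microloan fund: 49 k$ used, total 224.
Replace bike-lane pilot and microloan fund with solar retrofit: the trade gains 27 net, giving 251 at 50 k$.
Every other selection either busts 53 k$ or fails to beat 251.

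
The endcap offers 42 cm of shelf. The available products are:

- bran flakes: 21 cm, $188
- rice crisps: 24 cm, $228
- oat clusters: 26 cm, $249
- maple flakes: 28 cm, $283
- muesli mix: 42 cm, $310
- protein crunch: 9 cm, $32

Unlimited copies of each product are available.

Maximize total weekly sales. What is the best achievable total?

Density check — maple flakes 10.11, oat clusters 9.58, rice crisps 9.50 are the best per cm.
Filling by ratio: maple flakes + protein crunch for 315, with 5 cm left unused.
Dropping maple flakes and protein crunch frees 37 cm; slotting in 2×bran flakes (42 cm) lifts the total to 376 at 42 cm.
Every other selection either busts 42 cm or fails to beat 376.

376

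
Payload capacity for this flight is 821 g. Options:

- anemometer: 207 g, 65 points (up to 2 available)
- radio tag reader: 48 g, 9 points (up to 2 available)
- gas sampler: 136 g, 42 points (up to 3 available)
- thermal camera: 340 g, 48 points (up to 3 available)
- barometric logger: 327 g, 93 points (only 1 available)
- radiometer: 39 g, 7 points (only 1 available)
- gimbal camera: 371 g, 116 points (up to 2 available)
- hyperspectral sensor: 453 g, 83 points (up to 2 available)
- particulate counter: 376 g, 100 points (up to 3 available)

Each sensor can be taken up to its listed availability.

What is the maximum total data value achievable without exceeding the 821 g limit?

249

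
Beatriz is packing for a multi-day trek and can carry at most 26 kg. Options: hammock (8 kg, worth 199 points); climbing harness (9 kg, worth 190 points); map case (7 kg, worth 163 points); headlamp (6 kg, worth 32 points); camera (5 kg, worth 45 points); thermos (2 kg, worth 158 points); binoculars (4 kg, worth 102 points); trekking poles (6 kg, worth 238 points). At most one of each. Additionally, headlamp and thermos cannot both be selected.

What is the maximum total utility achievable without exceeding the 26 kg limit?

785

Greedy by ratio would take hammock + camera + thermos + binoculars + trekking poles: 25 kg used, total 742.
Dropping camera and binoculars frees 9 kg; slotting in climbing harness (9 kg) lifts the total to 785 at 25 kg.
An exhaustive check of the 256 subsets confirms 785.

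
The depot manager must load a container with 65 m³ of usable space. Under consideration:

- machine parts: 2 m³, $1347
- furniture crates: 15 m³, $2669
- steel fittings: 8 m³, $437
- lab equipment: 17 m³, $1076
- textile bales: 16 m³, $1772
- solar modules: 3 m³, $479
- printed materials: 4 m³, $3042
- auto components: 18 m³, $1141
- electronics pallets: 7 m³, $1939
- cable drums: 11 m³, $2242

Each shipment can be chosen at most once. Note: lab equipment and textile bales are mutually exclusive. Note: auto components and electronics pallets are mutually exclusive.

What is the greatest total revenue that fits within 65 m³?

Machine parts + furniture crates + textile bales + solar modules + printed materials + electronics pallets + cable drums uses 58 of the 65 m³ and totals 13490.
Nothing else feasible within 65 m³ beats 13490.

13490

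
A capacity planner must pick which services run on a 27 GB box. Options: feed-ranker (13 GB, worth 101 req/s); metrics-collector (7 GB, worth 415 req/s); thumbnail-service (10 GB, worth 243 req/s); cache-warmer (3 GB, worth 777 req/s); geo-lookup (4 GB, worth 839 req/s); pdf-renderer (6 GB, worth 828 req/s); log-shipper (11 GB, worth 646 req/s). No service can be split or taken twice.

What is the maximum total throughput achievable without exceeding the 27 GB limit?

The ratio heuristic lands on metrics-collector + cache-warmer + geo-lookup + pdf-renderer (2859) but leaves 7 GB idle.
The 7 GB tied up in metrics-collector is better spent on log-shipper — total rises to 3090 (24 GB).
That's the maximum — no swap from here does better than 3090.

3090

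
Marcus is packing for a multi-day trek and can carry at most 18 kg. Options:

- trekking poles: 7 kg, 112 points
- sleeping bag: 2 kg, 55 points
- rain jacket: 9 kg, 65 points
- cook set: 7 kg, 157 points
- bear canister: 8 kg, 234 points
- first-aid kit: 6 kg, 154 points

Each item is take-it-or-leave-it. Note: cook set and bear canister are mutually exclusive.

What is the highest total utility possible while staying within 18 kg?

443

The ratio ordering already packs tightly: sleeping bag + bear canister + first-aid kit, 16 kg, 443.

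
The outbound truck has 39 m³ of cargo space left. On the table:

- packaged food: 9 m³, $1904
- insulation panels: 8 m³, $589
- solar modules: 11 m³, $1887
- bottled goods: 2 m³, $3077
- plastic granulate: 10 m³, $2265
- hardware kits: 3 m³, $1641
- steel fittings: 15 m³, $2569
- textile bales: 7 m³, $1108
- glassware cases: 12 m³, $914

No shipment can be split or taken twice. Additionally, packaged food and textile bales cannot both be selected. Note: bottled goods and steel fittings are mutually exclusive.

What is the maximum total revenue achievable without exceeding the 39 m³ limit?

The ratio ordering already packs tightly: packaged food + solar modules + bottled goods + plastic granulate + hardware kits, 35 m³, 10774.

10774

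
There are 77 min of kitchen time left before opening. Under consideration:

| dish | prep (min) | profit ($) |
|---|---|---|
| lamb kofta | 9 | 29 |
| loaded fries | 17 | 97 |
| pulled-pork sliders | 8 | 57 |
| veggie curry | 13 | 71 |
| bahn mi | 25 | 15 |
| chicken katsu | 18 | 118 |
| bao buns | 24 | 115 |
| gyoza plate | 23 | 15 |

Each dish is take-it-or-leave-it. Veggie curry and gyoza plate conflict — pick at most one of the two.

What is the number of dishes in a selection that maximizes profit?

Best achievable profit is 416.
One optimal bundle: lamb kofta + loaded fries + pulled-pork sliders + chicken katsu + bao buns (76 min).
Every optimal selection uses 5 dishes.

5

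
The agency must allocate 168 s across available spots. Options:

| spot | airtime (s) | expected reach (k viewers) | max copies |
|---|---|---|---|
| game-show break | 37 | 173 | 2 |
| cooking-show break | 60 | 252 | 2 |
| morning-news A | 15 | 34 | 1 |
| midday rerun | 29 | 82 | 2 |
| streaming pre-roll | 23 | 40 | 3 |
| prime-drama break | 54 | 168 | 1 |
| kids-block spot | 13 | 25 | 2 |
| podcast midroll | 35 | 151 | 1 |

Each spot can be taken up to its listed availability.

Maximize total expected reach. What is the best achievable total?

By expected reach per s: game-show break 4.68, podcast midroll 4.31, cooking-show break 4.20 lead.
Taking the top-ratio spots first gives 2×game-show break + prime-drama break + podcast midroll for 665 (163 s).
Replace 2×game-show break and prime-drama break with 2×cooking-show break + kids-block spot: the trade gains 15 net, giving 680 at 168 s.

680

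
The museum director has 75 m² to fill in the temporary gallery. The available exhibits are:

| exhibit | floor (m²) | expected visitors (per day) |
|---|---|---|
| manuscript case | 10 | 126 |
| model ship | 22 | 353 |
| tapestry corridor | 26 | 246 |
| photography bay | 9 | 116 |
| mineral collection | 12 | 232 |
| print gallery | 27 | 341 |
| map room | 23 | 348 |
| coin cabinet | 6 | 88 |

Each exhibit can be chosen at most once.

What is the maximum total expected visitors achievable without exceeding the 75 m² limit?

1147

Filling by ratio: model ship + photography bay + mineral collection + map room + coin cabinet for 1137, with 3 m² left unused.
The 9 m² tied up in photography bay is better spent on manuscript case — total rises to 1147 (73 m²).
The closest alternative, model ship + photography bay + mineral collection + map room + coin cabinet, reaches only 1137.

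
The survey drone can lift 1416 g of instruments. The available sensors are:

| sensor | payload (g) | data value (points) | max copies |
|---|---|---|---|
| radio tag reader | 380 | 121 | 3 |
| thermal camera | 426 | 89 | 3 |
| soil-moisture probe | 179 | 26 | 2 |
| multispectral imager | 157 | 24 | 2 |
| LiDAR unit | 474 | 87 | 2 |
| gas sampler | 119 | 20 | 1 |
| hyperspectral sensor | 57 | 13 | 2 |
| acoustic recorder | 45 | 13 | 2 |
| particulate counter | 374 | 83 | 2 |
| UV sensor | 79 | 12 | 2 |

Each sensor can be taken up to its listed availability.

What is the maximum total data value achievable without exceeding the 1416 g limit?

422

Ranking by ratio (data value/g): radio tag reader 0.32, acoustic recorder 0.29, hyperspectral sensor 0.23, particulate counter 0.22.
Filling by ratio: 3×radio tag reader + 2×hyperspectral sensor + 2×acoustic recorder for 415, with 72 g left unused.
Dropping hyperspectral sensor frees 57 g; slotting in gas sampler (119 g) lifts the total to 422 at 1406 g.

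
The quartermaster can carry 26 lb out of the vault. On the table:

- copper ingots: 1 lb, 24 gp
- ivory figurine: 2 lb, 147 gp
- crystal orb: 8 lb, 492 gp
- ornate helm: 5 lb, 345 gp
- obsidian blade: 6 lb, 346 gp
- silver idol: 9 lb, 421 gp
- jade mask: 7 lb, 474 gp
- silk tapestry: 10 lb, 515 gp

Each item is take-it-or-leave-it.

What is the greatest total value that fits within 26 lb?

1657

By value per lb: ivory figurine 73.50, ornate helm 69.00, jade mask 67.71 lead.
The ratio heuristic lands on copper ingots + ivory figurine + crystal orb + ornate helm + jade mask (1482) but leaves 3 lb idle.
Dropping copper ingots and ivory figurine frees 3 lb; slotting in obsidian blade (6 lb) lifts the total to 1657 at 26 lb.
An exhaustive check of the 256 subsets confirms 1657.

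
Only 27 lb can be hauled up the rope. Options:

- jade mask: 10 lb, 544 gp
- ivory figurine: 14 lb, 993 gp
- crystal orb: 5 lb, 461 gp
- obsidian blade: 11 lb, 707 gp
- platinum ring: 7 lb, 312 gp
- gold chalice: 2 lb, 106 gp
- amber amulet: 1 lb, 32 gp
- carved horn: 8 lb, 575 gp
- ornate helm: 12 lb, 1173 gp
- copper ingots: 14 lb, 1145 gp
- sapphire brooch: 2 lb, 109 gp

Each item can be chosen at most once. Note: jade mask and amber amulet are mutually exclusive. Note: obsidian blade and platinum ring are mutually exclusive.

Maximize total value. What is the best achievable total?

2350

Greedy by ratio would take crystal orb + carved horn + ornate helm + sapphire brooch: 27 lb used, total 2318.
Reworking the packing: amber amulet + ornate helm + copper ingots uses 27 lb and improves the total to 2350.
Next best is ornate helm + copper ingots at 2318 (26 lb) — short by 32.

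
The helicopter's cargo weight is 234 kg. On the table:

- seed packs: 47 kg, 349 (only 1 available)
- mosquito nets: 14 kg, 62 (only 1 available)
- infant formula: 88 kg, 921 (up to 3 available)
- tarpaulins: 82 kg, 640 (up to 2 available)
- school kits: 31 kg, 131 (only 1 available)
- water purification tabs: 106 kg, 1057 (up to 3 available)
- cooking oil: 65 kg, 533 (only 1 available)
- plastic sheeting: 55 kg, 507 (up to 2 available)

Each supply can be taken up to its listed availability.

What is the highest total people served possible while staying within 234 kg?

By people served per kg: infant formula 10.47, water purification tabs 9.97, plastic sheeting 9.22, cooking oil 8.20 lead.
The ratio ordering already packs tightly: 2×infant formula + plastic sheeting, 231 kg, 2349.
The spare 3 kg is too small for any remaining supply, and no exchange beats 2349.

2349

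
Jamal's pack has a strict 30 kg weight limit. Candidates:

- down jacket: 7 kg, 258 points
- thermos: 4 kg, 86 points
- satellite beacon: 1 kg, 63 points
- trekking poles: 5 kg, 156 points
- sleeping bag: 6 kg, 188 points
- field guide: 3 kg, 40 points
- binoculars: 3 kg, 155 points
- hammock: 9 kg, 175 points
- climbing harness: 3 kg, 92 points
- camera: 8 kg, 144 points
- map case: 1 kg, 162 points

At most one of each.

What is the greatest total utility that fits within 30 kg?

Best packing: down jacket + thermos + satellite beacon + trekking poles + sleeping bag + binoculars + climbing harness + map case — 30 kg, 1160 total.
Nothing else within 30 kg beats 1160.

1160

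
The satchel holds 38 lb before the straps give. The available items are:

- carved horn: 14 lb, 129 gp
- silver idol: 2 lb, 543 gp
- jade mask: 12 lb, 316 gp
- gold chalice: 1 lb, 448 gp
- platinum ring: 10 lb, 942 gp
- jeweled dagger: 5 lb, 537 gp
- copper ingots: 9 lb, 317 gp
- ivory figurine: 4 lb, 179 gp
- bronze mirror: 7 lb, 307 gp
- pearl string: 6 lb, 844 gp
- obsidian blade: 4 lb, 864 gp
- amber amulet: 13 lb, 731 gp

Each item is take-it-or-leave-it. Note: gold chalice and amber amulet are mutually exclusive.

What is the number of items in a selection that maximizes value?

7

Optimal total is 4495.
For example silver idol + gold chalice + platinum ring + jeweled dagger + copper ingots + pearl string + obsidian blade achieves it, using 37 lb.
Any selection reaching 4495 contains exactly 7 items.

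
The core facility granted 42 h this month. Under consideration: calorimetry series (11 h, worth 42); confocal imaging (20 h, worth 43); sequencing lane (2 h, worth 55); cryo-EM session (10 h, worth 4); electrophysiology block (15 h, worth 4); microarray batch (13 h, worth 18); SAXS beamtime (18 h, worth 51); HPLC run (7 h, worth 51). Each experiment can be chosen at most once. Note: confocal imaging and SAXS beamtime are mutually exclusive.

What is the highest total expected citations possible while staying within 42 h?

Density check — sequencing lane 27.50, HPLC run 7.29, calorimetry series 3.82, SAXS beamtime 2.83 are the best per h.
Calorimetry series + sequencing lane + SAXS beamtime + HPLC run uses 38 of the 42 h and totals 199.

199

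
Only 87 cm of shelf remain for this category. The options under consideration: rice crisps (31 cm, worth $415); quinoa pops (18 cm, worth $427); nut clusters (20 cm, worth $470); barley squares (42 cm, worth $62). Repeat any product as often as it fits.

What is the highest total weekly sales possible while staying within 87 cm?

Density check — quinoa pops 23.72, nut clusters 23.50, rice crisps 13.39, barley squares 1.48 are the best per cm.
Greedy by ratio would take 4×quinoa pops: 72 cm used, total 1708.
Replace 4×quinoa pops with 4×nut clusters: the trade gains 172 net, giving 1880 at 80 cm.
That's the maximum — no swap from here does better than 1880.

1880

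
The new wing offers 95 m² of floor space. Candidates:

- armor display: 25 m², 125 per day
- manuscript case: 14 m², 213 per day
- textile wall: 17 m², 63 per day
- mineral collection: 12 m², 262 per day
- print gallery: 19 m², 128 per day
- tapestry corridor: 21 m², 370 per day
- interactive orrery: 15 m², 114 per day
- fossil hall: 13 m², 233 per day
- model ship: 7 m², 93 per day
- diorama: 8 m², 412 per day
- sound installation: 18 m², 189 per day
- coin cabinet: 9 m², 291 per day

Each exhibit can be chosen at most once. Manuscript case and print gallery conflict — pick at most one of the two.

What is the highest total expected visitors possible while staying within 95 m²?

A density-first pass picks manuscript case + mineral collection + tapestry corridor + fossil hall + model ship + diorama + coin cabinet — 1874 at 84 m².
Dropping model ship frees 7 m²; slotting in sound installation (18 m²) lifts the total to 1970 at 95 m².

1970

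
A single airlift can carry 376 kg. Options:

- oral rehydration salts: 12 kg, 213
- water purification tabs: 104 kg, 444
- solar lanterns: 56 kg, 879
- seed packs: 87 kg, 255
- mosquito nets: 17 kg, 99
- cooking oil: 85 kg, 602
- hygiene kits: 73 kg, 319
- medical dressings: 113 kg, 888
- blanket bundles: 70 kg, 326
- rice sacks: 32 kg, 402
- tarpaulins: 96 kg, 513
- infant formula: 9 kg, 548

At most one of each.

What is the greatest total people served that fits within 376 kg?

Filling by ratio: oral rehydration salts + solar lanterns + mosquito nets + cooking oil + medical dressings + rice sacks + infant formula for 3631, with 52 kg left unused.
The 29 kg tied up in oral rehydration salts and mosquito nets is better spent on blanket bundles — total rises to 3645 (365 kg).

3645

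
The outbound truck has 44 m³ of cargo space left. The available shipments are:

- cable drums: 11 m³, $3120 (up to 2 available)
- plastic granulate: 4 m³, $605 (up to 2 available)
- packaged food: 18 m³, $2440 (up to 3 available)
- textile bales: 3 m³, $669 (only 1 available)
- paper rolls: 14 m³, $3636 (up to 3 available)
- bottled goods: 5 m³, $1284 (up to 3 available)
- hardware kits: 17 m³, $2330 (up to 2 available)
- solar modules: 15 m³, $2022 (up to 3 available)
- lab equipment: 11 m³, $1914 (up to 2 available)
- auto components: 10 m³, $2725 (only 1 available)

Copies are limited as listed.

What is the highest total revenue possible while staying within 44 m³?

The ratio heuristic lands on 2×cable drums + 2×bottled goods + auto components (11533) but leaves 2 m³ idle.
Replace bottled goods and auto components with textile bales + paper rolls: the trade gains 296 net, giving 11829 at 44 m³.

11829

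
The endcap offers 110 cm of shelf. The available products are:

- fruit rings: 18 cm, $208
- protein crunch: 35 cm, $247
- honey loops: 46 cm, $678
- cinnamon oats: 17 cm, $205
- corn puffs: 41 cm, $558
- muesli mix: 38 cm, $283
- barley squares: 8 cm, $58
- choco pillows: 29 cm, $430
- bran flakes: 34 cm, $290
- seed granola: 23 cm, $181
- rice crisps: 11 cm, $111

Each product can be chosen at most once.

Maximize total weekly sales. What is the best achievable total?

1521

Ranking by ratio (weekly sales/cm): choco pillows 14.83, honey loops 14.74, corn puffs 13.61.
Best packing: fruit rings + honey loops + cinnamon oats + choco pillows — 110 cm, 1521 total.
Nothing else within 110 cm beats 1521.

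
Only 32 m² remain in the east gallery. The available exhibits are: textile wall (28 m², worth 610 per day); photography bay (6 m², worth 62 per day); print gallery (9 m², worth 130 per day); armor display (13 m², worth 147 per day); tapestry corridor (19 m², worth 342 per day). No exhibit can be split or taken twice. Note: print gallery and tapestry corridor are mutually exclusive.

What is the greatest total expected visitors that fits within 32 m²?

610

Ranking by ratio (expected visitors/m²): textile wall 21.79, tapestry corridor 18.00, print gallery 14.44, armor display 11.31.
Taking textile wall: 28 m² used, 610 in expected visitors.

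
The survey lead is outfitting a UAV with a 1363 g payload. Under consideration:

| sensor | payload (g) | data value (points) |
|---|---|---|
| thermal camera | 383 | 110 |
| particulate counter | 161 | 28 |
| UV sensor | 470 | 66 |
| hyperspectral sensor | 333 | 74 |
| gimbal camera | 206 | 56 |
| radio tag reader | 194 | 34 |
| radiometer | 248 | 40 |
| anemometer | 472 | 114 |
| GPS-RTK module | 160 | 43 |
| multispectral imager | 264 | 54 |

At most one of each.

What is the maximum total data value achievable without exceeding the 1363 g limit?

Greedy by ratio would take thermal camera + gimbal camera + anemometer + GPS-RTK module: 1221 g used, total 323.
Replace gimbal camera with hyperspectral sensor: the trade gains 18 net, giving 341 at 1348 g.
The spare 15 g is too small for any remaining sensor, and no exchange beats 341.

341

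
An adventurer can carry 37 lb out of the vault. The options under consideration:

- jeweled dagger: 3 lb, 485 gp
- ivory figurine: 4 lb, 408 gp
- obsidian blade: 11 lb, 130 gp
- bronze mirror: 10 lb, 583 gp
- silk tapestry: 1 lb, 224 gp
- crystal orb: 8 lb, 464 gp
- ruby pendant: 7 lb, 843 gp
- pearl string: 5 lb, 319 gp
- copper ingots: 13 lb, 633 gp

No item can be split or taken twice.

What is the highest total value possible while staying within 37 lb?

3102

By value per lb: silk tapestry 224.00, jeweled dagger 161.67, ruby pendant 120.43, ivory figurine 102.00 lead.
A density-first pass picks jeweled dagger + ivory figurine + bronze mirror + silk tapestry + ruby pendant + pearl string — 2862 at 30 lb.
Dropping silk tapestry frees 1 lb; slotting in crystal orb (8 lb) lifts the total to 3102 at 37 lb.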